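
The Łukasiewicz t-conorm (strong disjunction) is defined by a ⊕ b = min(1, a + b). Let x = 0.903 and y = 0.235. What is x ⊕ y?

x ⊕ y = min(1, 0.903 + 0.235) = min(1, 1.138) = 1.000
For comparison, the Gödel t-conorm max(a, b) would give 0.903.

1.000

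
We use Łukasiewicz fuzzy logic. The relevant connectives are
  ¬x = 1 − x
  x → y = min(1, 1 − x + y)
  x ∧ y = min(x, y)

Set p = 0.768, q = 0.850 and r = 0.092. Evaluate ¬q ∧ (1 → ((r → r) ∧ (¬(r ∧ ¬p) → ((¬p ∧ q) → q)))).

¬q = 1 − 0.850 = 0.150
r → r = min(1, 1 − 0.092 + 0.092) = min(1, 1.000) = 1.000
¬p = 1 − 0.768 = 0.232
r ∧ ¬p = min(0.092, 0.232) = 0.092
¬(r ∧ ¬p) = 1 − 0.092 = 0.908
¬p ∧ q = min(0.232, 0.850) = 0.232
(¬p ∧ q) → q = min(1, 1 − 0.232 + 0.850) = min(1, 1.618) = 1.000
¬(r ∧ ¬p) → ((¬p ∧ q) → q) = min(1, 1 − 0.908 + 1.000) = min(1, 1.092) = 1.000
(r → r) ∧ (¬(r ∧ ¬p) → ((¬p ∧ q) → q)) = min(1.000, 1.000) = 1.000
1 → ((r → r) ∧ (¬(r ∧ ¬p) → ((¬p ∧ q) → q))) = min(1, 1 − 1.000 + 1.000) = min(1, 1.000) = 1.000
¬q ∧ (1 → ((r → r) ∧ (¬(r ∧ ¬p) → ((¬p ∧ q) → q)))) = min(0.150, 1.000) = 0.150

0.150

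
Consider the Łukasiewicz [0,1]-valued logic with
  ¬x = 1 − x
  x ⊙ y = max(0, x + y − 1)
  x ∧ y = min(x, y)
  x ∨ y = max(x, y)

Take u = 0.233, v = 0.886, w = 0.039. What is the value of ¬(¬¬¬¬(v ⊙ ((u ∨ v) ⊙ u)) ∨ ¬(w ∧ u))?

0.039

u ∨ v = max(0.233, 0.886) = 0.886
(u ∨ v) ⊙ u = max(0, 0.886 + 0.233 − 1) = max(0, 0.119) = 0.119
v ⊙ ((u ∨ v) ⊙ u) = max(0, 0.886 + 0.119 − 1) = max(0, 0.005) = 0.005
¬(v ⊙ ((u ∨ v) ⊙ u)) = 1 − 0.005 = 0.995
¬¬(v ⊙ ((u ∨ v) ⊙ u)) = 1 − 0.995 = 0.005
¬¬¬(v ⊙ ((u ∨ v) ⊙ u)) = 1 − 0.005 = 0.995
¬¬¬¬(v ⊙ ((u ∨ v) ⊙ u)) = 1 − 0.995 = 0.005
w ∧ u = min(0.039, 0.233) = 0.039
¬(w ∧ u) = 1 − 0.039 = 0.961
¬¬¬¬(v ⊙ ((u ∨ v) ⊙ u)) ∨ ¬(w ∧ u) = max(0.005, 0.961) = 0.961
¬(¬¬¬¬(v ⊙ ((u ∨ v) ⊙ u)) ∨ ¬(w ∧ u)) = 1 − 0.961 = 0.039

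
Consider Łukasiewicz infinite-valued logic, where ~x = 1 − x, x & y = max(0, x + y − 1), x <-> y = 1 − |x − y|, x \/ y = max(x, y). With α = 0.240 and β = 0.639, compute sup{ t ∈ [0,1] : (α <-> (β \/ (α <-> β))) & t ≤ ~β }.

α <-> β = 1 − |0.240 − 0.639| = 1 − 0.399 = 0.601
β \/ (α <-> β) = max(0.639, 0.601) = 0.639
α <-> (β \/ (α <-> β)) = 1 − |0.240 − 0.639| = 1 − 0.399 = 0.601
So the left factor is α <-> (β \/ (α <-> β)) = 0.601.
~β = 1 − 0.639 = 0.361
So the right-hand bound is ~β = 0.361.
The residuum of the Łukasiewicz t-norm gives the supremum: min(1, 1 − 0.601 + 0.361).
1 − 0.601 + 0.361 = 0.760, so t = min(1, 0.760) = 0.760.
Check: 0.601 & 0.760 = max(0, 0.361) = 0.361 ≤ 0.361.

0.760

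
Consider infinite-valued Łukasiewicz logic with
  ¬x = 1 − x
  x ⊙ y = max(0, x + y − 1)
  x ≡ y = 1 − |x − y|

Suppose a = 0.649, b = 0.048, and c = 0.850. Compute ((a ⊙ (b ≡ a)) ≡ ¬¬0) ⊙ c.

0.802

b ≡ a = 1 − |0.048 − 0.649| = 1 − 0.601 = 0.399
a ⊙ (b ≡ a) = max(0, 0.649 + 0.399 − 1) = max(0, 0.048) = 0.048
¬0 = 1 − 0.000 = 1.000
¬¬0 = 1 − 1.000 = 0.000
(a ⊙ (b ≡ a)) ≡ ¬¬0 = 1 − |0.048 − 0.000| = 1 − 0.048 = 0.952
((a ⊙ (b ≡ a)) ≡ ¬¬0) ⊙ c = max(0, 0.952 + 0.850 − 1) = max(0, 0.802) = 0.802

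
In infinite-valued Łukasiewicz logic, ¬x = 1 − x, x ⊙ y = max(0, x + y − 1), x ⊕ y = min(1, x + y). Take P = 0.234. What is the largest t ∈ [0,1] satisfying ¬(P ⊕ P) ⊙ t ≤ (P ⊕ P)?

0.936

P ⊕ P = min(1, 0.234 + 0.234) = min(1, 0.468) = 0.468
¬(P ⊕ P) = 1 − 0.468 = 0.532
So the left factor is ¬(P ⊕ P) = 0.532.
So the right-hand bound is P ⊕ P = 0.468.
The residuum of the Łukasiewicz t-norm gives the supremum: min(1, 1 − 0.532 + 0.468).
1 − 0.532 + 0.468 = 0.936, so t = min(1, 0.936) = 0.936.
Check: 0.532 ⊙ 0.936 = max(0, 0.468) = 0.468 ≤ 0.468.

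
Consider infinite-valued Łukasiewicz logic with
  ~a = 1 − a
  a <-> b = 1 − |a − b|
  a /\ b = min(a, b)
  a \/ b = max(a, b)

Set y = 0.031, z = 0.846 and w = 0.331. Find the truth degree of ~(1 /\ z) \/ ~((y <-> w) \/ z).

1 /\ z = min(1.000, 0.846) = 0.846
~(1 /\ z) = 1 − 0.846 = 0.154
y <-> w = 1 − |0.031 − 0.331| = 1 − 0.300 = 0.700
(y <-> w) \/ z = max(0.700, 0.846) = 0.846
~((y <-> w) \/ z) = 1 − 0.846 = 0.154
~(1 /\ z) \/ ~((y <-> w) \/ z) = max(0.154, 0.154) = 0.154

0.154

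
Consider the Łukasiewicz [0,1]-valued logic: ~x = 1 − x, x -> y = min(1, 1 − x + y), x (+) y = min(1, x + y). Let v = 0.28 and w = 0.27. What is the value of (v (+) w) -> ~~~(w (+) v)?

v (+) w = min(1, 0.28 + 0.27) = min(1, 0.55) = 0.55
w (+) v = min(1, 0.27 + 0.28) = min(1, 0.55) = 0.55
~(w (+) v) = 1 − 0.55 = 0.45
~~(w (+) v) = 1 − 0.45 = 0.55
~~~(w (+) v) = 1 − 0.55 = 0.45
(v (+) w) -> ~~~(w (+) v) = min(1, 1 − 0.55 + 0.45) = min(1, 0.90) = 0.90

0.90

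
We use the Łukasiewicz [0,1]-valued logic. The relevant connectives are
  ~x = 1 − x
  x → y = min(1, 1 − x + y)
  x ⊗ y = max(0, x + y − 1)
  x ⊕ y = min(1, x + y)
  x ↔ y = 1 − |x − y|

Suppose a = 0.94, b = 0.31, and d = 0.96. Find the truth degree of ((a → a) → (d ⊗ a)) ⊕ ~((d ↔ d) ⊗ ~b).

1.00

a → a = min(1, 1 − 0.94 + 0.94) = min(1, 1.00) = 1.00
d ⊗ a = max(0, 0.96 + 0.94 − 1) = max(0, 0.90) = 0.90
(a → a) → (d ⊗ a) = min(1, 1 − 1.00 + 0.90) = min(1, 0.90) = 0.90
d ↔ d = 1 − |0.96 − 0.96| = 1 − 0.00 = 1.00
~b = 1 − 0.31 = 0.69
(d ↔ d) ⊗ ~b = max(0, 1.00 + 0.69 − 1) = max(0, 0.69) = 0.69
~((d ↔ d) ⊗ ~b) = 1 − 0.69 = 0.31
((a → a) → (d ⊗ a)) ⊕ ~((d ↔ d) ⊗ ~b) = min(1, 0.90 + 0.31) = min(1, 1.21) = 1.00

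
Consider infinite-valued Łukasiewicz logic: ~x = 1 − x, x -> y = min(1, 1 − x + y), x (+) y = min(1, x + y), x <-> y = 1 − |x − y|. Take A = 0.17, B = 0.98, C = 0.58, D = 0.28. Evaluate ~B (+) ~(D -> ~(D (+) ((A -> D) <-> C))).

0.16

~B = 1 − 0.98 = 0.02
A -> D = min(1, 1 − 0.17 + 0.28) = min(1, 1.11) = 1.00
(A -> D) <-> C = 1 − |1.00 − 0.58| = 1 − 0.42 = 0.58
D (+) ((A -> D) <-> C) = min(1, 0.28 + 0.58) = min(1, 0.86) = 0.86
~(D (+) ((A -> D) <-> C)) = 1 − 0.86 = 0.14
D -> ~(D (+) ((A -> D) <-> C)) = min(1, 1 − 0.28 + 0.14) = min(1, 0.86) = 0.86
~(D -> ~(D (+) ((A -> D) <-> C))) = 1 − 0.86 = 0.14
~B (+) ~(D -> ~(D (+) ((A -> D) <-> C))) = min(1, 0.02 + 0.14) = min(1, 0.16) = 0.16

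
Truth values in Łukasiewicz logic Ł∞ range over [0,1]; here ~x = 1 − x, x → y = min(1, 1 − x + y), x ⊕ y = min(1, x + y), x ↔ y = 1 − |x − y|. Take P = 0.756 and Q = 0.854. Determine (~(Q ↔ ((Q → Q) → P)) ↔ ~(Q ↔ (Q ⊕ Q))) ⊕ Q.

1.000

Q → Q = min(1, 1 − 0.854 + 0.854) = min(1, 1.000) = 1.000
(Q → Q) → P = min(1, 1 − 1.000 + 0.756) = min(1, 0.756) = 0.756
Q ↔ ((Q → Q) → P) = 1 − |0.854 − 0.756| = 1 − 0.098 = 0.902
~(Q ↔ ((Q → Q) → P)) = 1 − 0.902 = 0.098
Q ⊕ Q = min(1, 0.854 + 0.854) = min(1, 1.708) = 1.000
Q ↔ (Q ⊕ Q) = 1 − |0.854 − 1.000| = 1 − 0.146 = 0.854
~(Q ↔ (Q ⊕ Q)) = 1 − 0.854 = 0.146
~(Q ↔ ((Q → Q) → P)) ↔ ~(Q ↔ (Q ⊕ Q)) = 1 − |0.098 − 0.146| = 1 − 0.048 = 0.952
(~(Q ↔ ((Q → Q) → P)) ↔ ~(Q ↔ (Q ⊕ Q))) ⊕ Q = min(1, 0.952 + 0.854) = min(1, 1.806) = 1.000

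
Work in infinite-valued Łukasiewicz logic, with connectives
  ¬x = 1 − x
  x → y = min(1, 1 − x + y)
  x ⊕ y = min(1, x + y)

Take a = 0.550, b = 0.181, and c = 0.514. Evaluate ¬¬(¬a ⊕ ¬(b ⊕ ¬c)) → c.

¬a = 1 − 0.550 = 0.450
¬c = 1 − 0.514 = 0.486
b ⊕ ¬c = min(1, 0.181 + 0.486) = min(1, 0.667) = 0.667
¬(b ⊕ ¬c) = 1 − 0.667 = 0.333
¬a ⊕ ¬(b ⊕ ¬c) = min(1, 0.450 + 0.333) = min(1, 0.783) = 0.783
¬(¬a ⊕ ¬(b ⊕ ¬c)) = 1 − 0.783 = 0.217
¬¬(¬a ⊕ ¬(b ⊕ ¬c)) = 1 − 0.217 = 0.783
¬¬(¬a ⊕ ¬(b ⊕ ¬c)) → c = min(1, 1 − 0.783 + 0.514) = min(1, 0.731) = 0.731

0.731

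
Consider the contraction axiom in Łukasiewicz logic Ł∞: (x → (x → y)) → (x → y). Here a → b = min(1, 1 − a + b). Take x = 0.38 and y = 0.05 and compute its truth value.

0.67

x → y = min(1, 1 − 0.38 + 0.05) = min(1, 0.67) = 0.67
x → (x → y) = min(1, 1 − 0.38 + 0.67) = min(1, 1.29) = 1.00
(x → (x → y)) → (x → y) = min(1, 1 − 1.00 + 0.67) = min(1, 0.67) = 0.67
(The value 0.67 < 1 shows this instance is not satisfied; fails in Ł∞ (the t-norm is not idempotent).)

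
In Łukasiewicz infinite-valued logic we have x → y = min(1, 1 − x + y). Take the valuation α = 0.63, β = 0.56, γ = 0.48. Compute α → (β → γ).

β → γ = min(1, 1 − 0.56 + 0.48) = min(1, 0.92) = 0.92
α → (β → γ) = min(1, 1 − 0.63 + 0.92) = min(1, 1.29) = 1.00

1.00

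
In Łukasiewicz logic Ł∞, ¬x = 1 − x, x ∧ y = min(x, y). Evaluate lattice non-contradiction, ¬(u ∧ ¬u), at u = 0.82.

¬u = 1 − 0.82 = 0.18
u ∧ ¬u = min(0.82, 0.18) = 0.18
¬(u ∧ ¬u) = 1 − 0.18 = 0.82
(The value 0.82 < 1 shows this instance is not satisfied; not a Ł∞-tautology — its value is 1 − min(a, 1−a).)

0.82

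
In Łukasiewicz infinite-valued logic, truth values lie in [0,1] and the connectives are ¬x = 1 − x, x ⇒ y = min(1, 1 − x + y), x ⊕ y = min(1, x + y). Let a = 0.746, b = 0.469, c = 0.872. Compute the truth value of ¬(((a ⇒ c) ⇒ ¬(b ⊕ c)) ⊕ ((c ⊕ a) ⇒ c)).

a ⇒ c = min(1, 1 − 0.746 + 0.872) = min(1, 1.126) = 1.000
b ⊕ c = min(1, 0.469 + 0.872) = min(1, 1.341) = 1.000
¬(b ⊕ c) = 1 − 1.000 = 0.000
(a ⇒ c) ⇒ ¬(b ⊕ c) = min(1, 1 − 1.000 + 0.000) = min(1, 0.000) = 0.000
c ⊕ a = min(1, 0.872 + 0.746) = min(1, 1.618) = 1.000
(c ⊕ a) ⇒ c = min(1, 1 − 1.000 + 0.872) = min(1, 0.872) = 0.872
((a ⇒ c) ⇒ ¬(b ⊕ c)) ⊕ ((c ⊕ a) ⇒ c) = min(1, 0.000 + 0.872) = min(1, 0.872) = 0.872
¬(((a ⇒ c) ⇒ ¬(b ⊕ c)) ⊕ ((c ⊕ a) ⇒ c)) = 1 − 0.872 = 0.128

0.128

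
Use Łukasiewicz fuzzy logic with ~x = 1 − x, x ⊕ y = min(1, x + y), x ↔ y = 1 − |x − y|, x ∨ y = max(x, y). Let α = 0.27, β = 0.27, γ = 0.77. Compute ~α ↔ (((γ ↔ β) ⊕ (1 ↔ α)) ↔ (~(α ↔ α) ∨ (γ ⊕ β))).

~α = 1 − 0.27 = 0.73
γ ↔ β = 1 − |0.77 − 0.27| = 1 − 0.50 = 0.50
1 ↔ α = 1 − |1.00 − 0.27| = 1 − 0.73 = 0.27
(γ ↔ β) ⊕ (1 ↔ α) = min(1, 0.50 + 0.27) = min(1, 0.77) = 0.77
α ↔ α = 1 − |0.27 − 0.27| = 1 − 0.00 = 1.00
~(α ↔ α) = 1 − 1.00 = 0.00
γ ⊕ β = min(1, 0.77 + 0.27) = min(1, 1.04) = 1.00
~(α ↔ α) ∨ (γ ⊕ β) = max(0.00, 1.00) = 1.00
((γ ↔ β) ⊕ (1 ↔ α)) ↔ (~(α ↔ α) ∨ (γ ⊕ β)) = 1 − |0.77 − 1.00| = 1 − 0.23 = 0.77
~α ↔ (((γ ↔ β) ⊕ (1 ↔ α)) ↔ (~(α ↔ α) ∨ (γ ⊕ β))) = 1 − |0.73 − 0.77| = 1 − 0.04 = 0.96

0.96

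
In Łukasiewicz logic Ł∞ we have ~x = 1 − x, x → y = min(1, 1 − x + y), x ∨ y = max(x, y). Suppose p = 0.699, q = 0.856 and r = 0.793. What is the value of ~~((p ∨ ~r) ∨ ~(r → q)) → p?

~r = 1 − 0.793 = 0.207
p ∨ ~r = max(0.699, 0.207) = 0.699
r → q = min(1, 1 − 0.793 + 0.856) = min(1, 1.063) = 1.000
~(r → q) = 1 − 1.000 = 0.000
(p ∨ ~r) ∨ ~(r → q) = max(0.699, 0.000) = 0.699
~((p ∨ ~r) ∨ ~(r → q)) = 1 − 0.699 = 0.301
~~((p ∨ ~r) ∨ ~(r → q)) = 1 − 0.301 = 0.699
~~((p ∨ ~r) ∨ ~(r → q)) → p = min(1, 1 − 0.699 + 0.699) = min(1, 1.000) = 1.000

1.000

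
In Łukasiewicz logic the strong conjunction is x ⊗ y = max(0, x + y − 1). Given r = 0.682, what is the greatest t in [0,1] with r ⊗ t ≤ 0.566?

The residuum of the Łukasiewicz t-norm gives the supremum: min(1, 1 − 0.682 + 0.566).
1 − 0.682 + 0.566 = 0.884, so t = min(1, 0.884) = 0.884.
Check: 0.682 ⊗ 0.884 = max(0, 0.566) = 0.566 ≤ 0.566.

0.884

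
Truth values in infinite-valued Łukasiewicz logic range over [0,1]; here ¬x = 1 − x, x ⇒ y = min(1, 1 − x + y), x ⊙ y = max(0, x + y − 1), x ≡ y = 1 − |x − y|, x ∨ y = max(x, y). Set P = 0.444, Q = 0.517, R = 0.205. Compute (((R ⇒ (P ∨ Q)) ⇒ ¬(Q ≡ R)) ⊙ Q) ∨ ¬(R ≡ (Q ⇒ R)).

0.483

P ∨ Q = max(0.444, 0.517) = 0.517
R ⇒ (P ∨ Q) = min(1, 1 − 0.205 + 0.517) = min(1, 1.312) = 1.000
Q ≡ R = 1 − |0.517 − 0.205| = 1 − 0.312 = 0.688
¬(Q ≡ R) = 1 − 0.688 = 0.312
(R ⇒ (P ∨ Q)) ⇒ ¬(Q ≡ R) = min(1, 1 − 1.000 + 0.312) = min(1, 0.312) = 0.312
((R ⇒ (P ∨ Q)) ⇒ ¬(Q ≡ R)) ⊙ Q = max(0, 0.312 + 0.517 − 1) = max(0, -0.171) = 0.000
Q ⇒ R = min(1, 1 − 0.517 + 0.205) = min(1, 0.688) = 0.688
R ≡ (Q ⇒ R) = 1 − |0.205 − 0.688| = 1 − 0.483 = 0.517
¬(R ≡ (Q ⇒ R)) = 1 − 0.517 = 0.483
(((R ⇒ (P ∨ Q)) ⇒ ¬(Q ≡ R)) ⊙ Q) ∨ ¬(R ≡ (Q ⇒ R)) = max(0.000, 0.483) = 0.483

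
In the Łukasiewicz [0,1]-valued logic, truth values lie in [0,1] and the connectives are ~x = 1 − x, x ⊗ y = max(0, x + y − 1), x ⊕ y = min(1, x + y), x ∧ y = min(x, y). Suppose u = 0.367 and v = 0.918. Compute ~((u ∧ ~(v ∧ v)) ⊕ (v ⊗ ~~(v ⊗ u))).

v ∧ v = min(0.918, 0.918) = 0.918
~(v ∧ v) = 1 − 0.918 = 0.082
u ∧ ~(v ∧ v) = min(0.367, 0.082) = 0.082
v ⊗ u = max(0, 0.918 + 0.367 − 1) = max(0, 0.285) = 0.285
~(v ⊗ u) = 1 − 0.285 = 0.715
~~(v ⊗ u) = 1 − 0.715 = 0.285
v ⊗ ~~(v ⊗ u) = max(0, 0.918 + 0.285 − 1) = max(0, 0.203) = 0.203
(u ∧ ~(v ∧ v)) ⊕ (v ⊗ ~~(v ⊗ u)) = min(1, 0.082 + 0.203) = min(1, 0.285) = 0.285
~((u ∧ ~(v ∧ v)) ⊕ (v ⊗ ~~(v ⊗ u))) = 1 − 0.285 = 0.715

0.715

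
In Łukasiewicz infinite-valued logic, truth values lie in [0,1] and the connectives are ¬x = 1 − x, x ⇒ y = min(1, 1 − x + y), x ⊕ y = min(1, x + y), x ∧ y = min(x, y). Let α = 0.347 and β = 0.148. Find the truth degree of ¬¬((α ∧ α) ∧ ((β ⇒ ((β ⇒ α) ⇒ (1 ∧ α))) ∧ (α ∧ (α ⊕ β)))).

α ∧ α = min(0.347, 0.347) = 0.347
β ⇒ α = min(1, 1 − 0.148 + 0.347) = min(1, 1.199) = 1.000
1 ∧ α = min(1.000, 0.347) = 0.347
(β ⇒ α) ⇒ (1 ∧ α) = min(1, 1 − 1.000 + 0.347) = min(1, 0.347) = 0.347
β ⇒ ((β ⇒ α) ⇒ (1 ∧ α)) = min(1, 1 − 0.148 + 0.347) = min(1, 1.199) = 1.000
α ⊕ β = min(1, 0.347 + 0.148) = min(1, 0.495) = 0.495
α ∧ (α ⊕ β) = min(0.347, 0.495) = 0.347
(β ⇒ ((β ⇒ α) ⇒ (1 ∧ α))) ∧ (α ∧ (α ⊕ β)) = min(1.000, 0.347) = 0.347
(α ∧ α) ∧ ((β ⇒ ((β ⇒ α) ⇒ (1 ∧ α))) ∧ (α ∧ (α ⊕ β))) = min(0.347, 0.347) = 0.347
¬((α ∧ α) ∧ ((β ⇒ ((β ⇒ α) ⇒ (1 ∧ α))) ∧ (α ∧ (α ⊕ β)))) = 1 − 0.347 = 0.653
¬¬((α ∧ α) ∧ ((β ⇒ ((β ⇒ α) ⇒ (1 ∧ α))) ∧ (α ∧ (α ⊕ β)))) = 1 − 0.653 = 0.347

0.347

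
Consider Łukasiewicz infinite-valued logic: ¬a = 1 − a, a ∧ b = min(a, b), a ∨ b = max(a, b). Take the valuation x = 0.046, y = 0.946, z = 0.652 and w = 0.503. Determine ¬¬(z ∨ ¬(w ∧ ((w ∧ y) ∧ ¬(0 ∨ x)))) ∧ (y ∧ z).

w ∧ y = min(0.503, 0.946) = 0.503
0 ∨ x = max(0.000, 0.046) = 0.046
¬(0 ∨ x) = 1 − 0.046 = 0.954
(w ∧ y) ∧ ¬(0 ∨ x) = min(0.503, 0.954) = 0.503
w ∧ ((w ∧ y) ∧ ¬(0 ∨ x)) = min(0.503, 0.503) = 0.503
¬(w ∧ ((w ∧ y) ∧ ¬(0 ∨ x))) = 1 − 0.503 = 0.497
z ∨ ¬(w ∧ ((w ∧ y) ∧ ¬(0 ∨ x))) = max(0.652, 0.497) = 0.652
¬(z ∨ ¬(w ∧ ((w ∧ y) ∧ ¬(0 ∨ x)))) = 1 − 0.652 = 0.348
¬¬(z ∨ ¬(w ∧ ((w ∧ y) ∧ ¬(0 ∨ x)))) = 1 − 0.348 = 0.652
y ∧ z = min(0.946, 0.652) = 0.652
¬¬(z ∨ ¬(w ∧ ((w ∧ y) ∧ ¬(0 ∨ x)))) ∧ (y ∧ z) = min(0.652, 0.652) = 0.652

0.652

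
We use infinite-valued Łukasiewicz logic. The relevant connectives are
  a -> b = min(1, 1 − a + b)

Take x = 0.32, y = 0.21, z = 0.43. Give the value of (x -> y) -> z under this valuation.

x -> y = min(1, 1 − 0.32 + 0.21) = min(1, 0.89) = 0.89
(x -> y) -> z = min(1, 1 − 0.89 + 0.43) = min(1, 0.54) = 0.54

0.54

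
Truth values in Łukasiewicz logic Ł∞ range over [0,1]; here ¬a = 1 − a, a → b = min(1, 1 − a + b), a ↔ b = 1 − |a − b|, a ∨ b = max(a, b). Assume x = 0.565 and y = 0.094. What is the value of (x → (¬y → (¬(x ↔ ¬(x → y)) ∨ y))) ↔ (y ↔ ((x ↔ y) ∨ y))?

0.942

¬y = 1 − 0.094 = 0.906
x → y = min(1, 1 − 0.565 + 0.094) = min(1, 0.529) = 0.529
¬(x → y) = 1 − 0.529 = 0.471
x ↔ ¬(x → y) = 1 − |0.565 − 0.471| = 1 − 0.094 = 0.906
¬(x ↔ ¬(x → y)) = 1 − 0.906 = 0.094
¬(x ↔ ¬(x → y)) ∨ y = max(0.094, 0.094) = 0.094
¬y → (¬(x ↔ ¬(x → y)) ∨ y) = min(1, 1 − 0.906 + 0.094) = min(1, 0.188) = 0.188
x → (¬y → (¬(x ↔ ¬(x → y)) ∨ y)) = min(1, 1 − 0.565 + 0.188) = min(1, 0.623) = 0.623
x ↔ y = 1 − |0.565 − 0.094| = 1 − 0.471 = 0.529
(x ↔ y) ∨ y = max(0.529, 0.094) = 0.529
y ↔ ((x ↔ y) ∨ y) = 1 − |0.094 − 0.529| = 1 − 0.435 = 0.565
(x → (¬y → (¬(x ↔ ¬(x → y)) ∨ y))) ↔ (y ↔ ((x ↔ y) ∨ y)) = 1 − |0.623 − 0.565| = 1 − 0.058 = 0.942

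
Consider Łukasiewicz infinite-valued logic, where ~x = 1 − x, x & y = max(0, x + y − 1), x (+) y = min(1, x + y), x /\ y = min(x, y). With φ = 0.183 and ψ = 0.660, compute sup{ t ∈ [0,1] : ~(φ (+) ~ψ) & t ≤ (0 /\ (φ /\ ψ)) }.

~ψ = 1 − 0.660 = 0.340
φ (+) ~ψ = min(1, 0.183 + 0.340) = min(1, 0.523) = 0.523
~(φ (+) ~ψ) = 1 − 0.523 = 0.477
So the left factor is ~(φ (+) ~ψ) = 0.477.
φ /\ ψ = min(0.183, 0.660) = 0.183
0 /\ (φ /\ ψ) = min(0.000, 0.183) = 0.000
So the right-hand bound is 0 /\ (φ /\ ψ) = 0.000.
The residuum of the Łukasiewicz t-norm gives the supremum: min(1, 1 − 0.477 + 0.000).
1 − 0.477 + 0.000 = 0.523, so t = min(1, 0.523) = 0.523.
Check: 0.477 & 0.523 = max(0, 0.000) = 0.000 ≤ 0.000.

0.523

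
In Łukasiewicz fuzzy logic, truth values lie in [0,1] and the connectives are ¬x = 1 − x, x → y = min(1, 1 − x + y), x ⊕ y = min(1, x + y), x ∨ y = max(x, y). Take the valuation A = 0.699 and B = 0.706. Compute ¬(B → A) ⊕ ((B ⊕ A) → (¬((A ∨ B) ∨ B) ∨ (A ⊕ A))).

B → A = min(1, 1 − 0.706 + 0.699) = min(1, 0.993) = 0.993
¬(B → A) = 1 − 0.993 = 0.007
B ⊕ A = min(1, 0.706 + 0.699) = min(1, 1.405) = 1.000
A ∨ B = max(0.699, 0.706) = 0.706
(A ∨ B) ∨ B = max(0.706, 0.706) = 0.706
¬((A ∨ B) ∨ B) = 1 − 0.706 = 0.294
A ⊕ A = min(1, 0.699 + 0.699) = min(1, 1.398) = 1.000
¬((A ∨ B) ∨ B) ∨ (A ⊕ A) = max(0.294, 1.000) = 1.000
(B ⊕ A) → (¬((A ∨ B) ∨ B) ∨ (A ⊕ A)) = min(1, 1 − 1.000 + 1.000) = min(1, 1.000) = 1.000
¬(B → A) ⊕ ((B ⊕ A) → (¬((A ∨ B) ∨ B) ∨ (A ⊕ A))) = min(1, 0.007 + 1.000) = min(1, 1.007) = 1.000

1.000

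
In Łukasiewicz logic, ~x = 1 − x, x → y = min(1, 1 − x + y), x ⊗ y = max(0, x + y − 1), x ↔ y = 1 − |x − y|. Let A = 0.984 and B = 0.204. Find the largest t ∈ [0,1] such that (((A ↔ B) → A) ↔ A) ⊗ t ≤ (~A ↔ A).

0.048

A ↔ B = 1 − |0.984 − 0.204| = 1 − 0.780 = 0.220
(A ↔ B) → A = min(1, 1 − 0.220 + 0.984) = min(1, 1.764) = 1.000
((A ↔ B) → A) ↔ A = 1 − |1.000 − 0.984| = 1 − 0.016 = 0.984
So the left factor is ((A ↔ B) → A) ↔ A = 0.984.
~A = 1 − 0.984 = 0.016
~A ↔ A = 1 − |0.016 − 0.984| = 1 − 0.968 = 0.032
So the right-hand bound is ~A ↔ A = 0.032.
The residuum of the Łukasiewicz t-norm gives the supremum: min(1, 1 − 0.984 + 0.032).
1 − 0.984 + 0.032 = 0.048, so t = min(1, 0.048) = 0.048.
Check: 0.984 ⊗ 0.048 = max(0, 0.032) = 0.032 ≤ 0.032.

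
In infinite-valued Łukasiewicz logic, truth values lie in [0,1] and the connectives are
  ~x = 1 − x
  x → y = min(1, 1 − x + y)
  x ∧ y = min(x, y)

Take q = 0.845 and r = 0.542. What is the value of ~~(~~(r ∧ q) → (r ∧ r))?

r ∧ q = min(0.542, 0.845) = 0.542
~(r ∧ q) = 1 − 0.542 = 0.458
~~(r ∧ q) = 1 − 0.458 = 0.542
r ∧ r = min(0.542, 0.542) = 0.542
~~(r ∧ q) → (r ∧ r) = min(1, 1 − 0.542 + 0.542) = min(1, 1.000) = 1.000
~(~~(r ∧ q) → (r ∧ r)) = 1 − 1.000 = 0.000
~~(~~(r ∧ q) → (r ∧ r)) = 1 − 0.000 = 1.000

1.000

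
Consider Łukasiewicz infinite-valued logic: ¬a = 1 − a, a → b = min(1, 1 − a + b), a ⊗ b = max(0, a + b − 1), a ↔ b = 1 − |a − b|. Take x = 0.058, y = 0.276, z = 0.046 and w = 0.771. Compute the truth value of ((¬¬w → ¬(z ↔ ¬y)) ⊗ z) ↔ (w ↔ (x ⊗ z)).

0.771

¬w = 1 − 0.771 = 0.229
¬¬w = 1 − 0.229 = 0.771
¬y = 1 − 0.276 = 0.724
z ↔ ¬y = 1 − |0.046 − 0.724| = 1 − 0.678 = 0.322
¬(z ↔ ¬y) = 1 − 0.322 = 0.678
¬¬w → ¬(z ↔ ¬y) = min(1, 1 − 0.771 + 0.678) = min(1, 0.907) = 0.907
(¬¬w → ¬(z ↔ ¬y)) ⊗ z = max(0, 0.907 + 0.046 − 1) = max(0, -0.047) = 0.000
x ⊗ z = max(0, 0.058 + 0.046 − 1) = max(0, -0.896) = 0.000
w ↔ (x ⊗ z) = 1 − |0.771 − 0.000| = 1 − 0.771 = 0.229
((¬¬w → ¬(z ↔ ¬y)) ⊗ z) ↔ (w ↔ (x ⊗ z)) = 1 − |0.000 − 0.229| = 1 − 0.229 = 0.771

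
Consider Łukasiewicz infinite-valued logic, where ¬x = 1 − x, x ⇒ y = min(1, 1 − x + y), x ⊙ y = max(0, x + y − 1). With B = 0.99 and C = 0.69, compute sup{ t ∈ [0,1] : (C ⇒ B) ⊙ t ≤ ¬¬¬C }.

0.31

C ⇒ B = min(1, 1 − 0.69 + 0.99) = min(1, 1.30) = 1.00
So the left factor is C ⇒ B = 1.00.
¬C = 1 − 0.69 = 0.31
¬¬C = 1 − 0.31 = 0.69
¬¬¬C = 1 − 0.69 = 0.31
So the right-hand bound is ¬¬¬C = 0.31.
The residuum of the Łukasiewicz t-norm gives the supremum: min(1, 1 − 1.00 + 0.31).
1 − 1.00 + 0.31 = 0.31, so t = min(1, 0.31) = 0.31.
Check: 1.00 ⊙ 0.31 = max(0, 0.31) = 0.31 ≤ 0.31.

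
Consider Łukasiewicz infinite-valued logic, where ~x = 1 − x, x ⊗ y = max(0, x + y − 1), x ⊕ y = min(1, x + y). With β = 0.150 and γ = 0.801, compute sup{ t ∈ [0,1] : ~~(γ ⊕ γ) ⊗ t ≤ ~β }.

γ ⊕ γ = min(1, 0.801 + 0.801) = min(1, 1.602) = 1.000
~(γ ⊕ γ) = 1 − 1.000 = 0.000
~~(γ ⊕ γ) = 1 − 0.000 = 1.000
So the left factor is ~~(γ ⊕ γ) = 1.000.
~β = 1 − 0.150 = 0.850
So the right-hand bound is ~β = 0.850.
The residuum of the Łukasiewicz t-norm gives the supremum: min(1, 1 − 1.000 + 0.850).
1 − 1.000 + 0.850 = 0.850, so t = min(1, 0.850) = 0.850.
Check: 1.000 ⊗ 0.850 = max(0, 0.850) = 0.850 ≤ 0.850.

0.850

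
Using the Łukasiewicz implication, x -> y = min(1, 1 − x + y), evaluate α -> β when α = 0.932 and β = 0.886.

0.954

α -> β = min(1, 1 − 0.932 + 0.886) = min(1, 0.954) = 0.954
For comparison, the Gödel implication (1 if x ≤ y else y) would give 0.886.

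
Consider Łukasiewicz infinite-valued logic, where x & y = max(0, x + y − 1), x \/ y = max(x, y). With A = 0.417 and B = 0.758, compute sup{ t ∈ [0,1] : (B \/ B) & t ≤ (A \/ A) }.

B \/ B = max(0.758, 0.758) = 0.758
So the left factor is B \/ B = 0.758.
A \/ A = max(0.417, 0.417) = 0.417
So the right-hand bound is A \/ A = 0.417.
The residuum of the Łukasiewicz t-norm gives the supremum: min(1, 1 − 0.758 + 0.417).
1 − 0.758 + 0.417 = 0.659, so t = min(1, 0.659) = 0.659.
Check: 0.758 & 0.659 = max(0, 0.417) = 0.417 ≤ 0.417.

0.659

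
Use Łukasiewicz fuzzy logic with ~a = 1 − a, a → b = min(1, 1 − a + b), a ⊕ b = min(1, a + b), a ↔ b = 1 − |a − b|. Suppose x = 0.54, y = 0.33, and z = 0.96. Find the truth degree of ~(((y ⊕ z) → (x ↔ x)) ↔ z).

0.04

y ⊕ z = min(1, 0.33 + 0.96) = min(1, 1.29) = 1.00
x ↔ x = 1 − |0.54 − 0.54| = 1 − 0.00 = 1.00
(y ⊕ z) → (x ↔ x) = min(1, 1 − 1.00 + 1.00) = min(1, 1.00) = 1.00
((y ⊕ z) → (x ↔ x)) ↔ z = 1 − |1.00 − 0.96| = 1 − 0.04 = 0.96
~(((y ⊕ z) → (x ↔ x)) ↔ z) = 1 − 0.96 = 0.04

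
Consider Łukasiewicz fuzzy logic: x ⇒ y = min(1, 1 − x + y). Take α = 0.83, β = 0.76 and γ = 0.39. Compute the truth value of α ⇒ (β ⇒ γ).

β ⇒ γ = min(1, 1 − 0.76 + 0.39) = min(1, 0.63) = 0.63
α ⇒ (β ⇒ γ) = min(1, 1 − 0.83 + 0.63) = min(1, 0.80) = 0.80

0.80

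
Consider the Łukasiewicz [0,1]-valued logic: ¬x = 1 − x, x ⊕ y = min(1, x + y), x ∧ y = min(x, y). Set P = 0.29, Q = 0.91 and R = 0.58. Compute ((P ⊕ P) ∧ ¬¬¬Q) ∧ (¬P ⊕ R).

P ⊕ P = min(1, 0.29 + 0.29) = min(1, 0.58) = 0.58
¬Q = 1 − 0.91 = 0.09
¬¬Q = 1 − 0.09 = 0.91
¬¬¬Q = 1 − 0.91 = 0.09
(P ⊕ P) ∧ ¬¬¬Q = min(0.58, 0.09) = 0.09
¬P = 1 − 0.29 = 0.71
¬P ⊕ R = min(1, 0.71 + 0.58) = min(1, 1.29) = 1.00
((P ⊕ P) ∧ ¬¬¬Q) ∧ (¬P ⊕ R) = min(0.09, 1.00) = 0.09

0.09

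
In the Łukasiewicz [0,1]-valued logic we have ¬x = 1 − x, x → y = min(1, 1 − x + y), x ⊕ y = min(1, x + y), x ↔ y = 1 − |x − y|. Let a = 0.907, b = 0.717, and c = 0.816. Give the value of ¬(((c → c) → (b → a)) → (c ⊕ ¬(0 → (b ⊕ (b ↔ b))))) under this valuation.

0.184

c → c = min(1, 1 − 0.816 + 0.816) = min(1, 1.000) = 1.000
b → a = min(1, 1 − 0.717 + 0.907) = min(1, 1.190) = 1.000
(c → c) → (b → a) = min(1, 1 − 1.000 + 1.000) = min(1, 1.000) = 1.000
b ↔ b = 1 − |0.717 − 0.717| = 1 − 0.000 = 1.000
b ⊕ (b ↔ b) = min(1, 0.717 + 1.000) = min(1, 1.717) = 1.000
0 → (b ⊕ (b ↔ b)) = min(1, 1 − 0.000 + 1.000) = min(1, 2.000) = 1.000
¬(0 → (b ⊕ (b ↔ b))) = 1 − 1.000 = 0.000
c ⊕ ¬(0 → (b ⊕ (b ↔ b))) = min(1, 0.816 + 0.000) = min(1, 0.816) = 0.816
((c → c) → (b → a)) → (c ⊕ ¬(0 → (b ⊕ (b ↔ b)))) = min(1, 1 − 1.000 + 0.816) = min(1, 0.816) = 0.816
¬(((c → c) → (b → a)) → (c ⊕ ¬(0 → (b ⊕ (b ↔ b))))) = 1 − 0.816 = 0.184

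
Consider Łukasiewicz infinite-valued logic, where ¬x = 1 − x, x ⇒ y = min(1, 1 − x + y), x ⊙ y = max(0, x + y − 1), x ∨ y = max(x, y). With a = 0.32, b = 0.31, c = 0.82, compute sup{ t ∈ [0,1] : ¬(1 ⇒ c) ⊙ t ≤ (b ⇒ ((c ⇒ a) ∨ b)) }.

1 ⇒ c = min(1, 1 − 1.00 + 0.82) = min(1, 0.82) = 0.82
¬(1 ⇒ c) = 1 − 0.82 = 0.18
So the left factor is ¬(1 ⇒ c) = 0.18.
c ⇒ a = min(1, 1 − 0.82 + 0.32) = min(1, 0.50) = 0.50
(c ⇒ a) ∨ b = max(0.50, 0.31) = 0.50
b ⇒ ((c ⇒ a) ∨ b) = min(1, 1 − 0.31 + 0.50) = min(1, 1.19) = 1.00
So the right-hand bound is b ⇒ ((c ⇒ a) ∨ b) = 1.00.
The residuum of the Łukasiewicz t-norm gives the supremum: min(1, 1 − 0.18 + 1.00).
1 − 0.18 + 1.00 = 1.82, so t = min(1, 1.82) = 1.00.
Check: 0.18 ⊙ 1.00 = max(0, 0.18) = 0.18 ≤ 1.00.

1.00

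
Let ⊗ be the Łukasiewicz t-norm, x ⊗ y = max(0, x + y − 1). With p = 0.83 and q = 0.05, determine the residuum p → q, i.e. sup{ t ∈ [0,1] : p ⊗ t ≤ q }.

0.22

The residuum of the Łukasiewicz t-norm gives the supremum: min(1, 1 − 0.83 + 0.05).
1 − 0.83 + 0.05 = 0.22, so t = min(1, 0.22) = 0.22.
Check: 0.83 ⊗ 0.22 = max(0, 0.05) = 0.05 ≤ 0.05.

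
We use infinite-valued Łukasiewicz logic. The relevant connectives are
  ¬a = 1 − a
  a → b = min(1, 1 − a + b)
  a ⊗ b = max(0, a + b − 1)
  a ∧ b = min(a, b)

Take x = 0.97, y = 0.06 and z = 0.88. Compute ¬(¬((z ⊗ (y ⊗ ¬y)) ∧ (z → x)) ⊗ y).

0.94

¬y = 1 − 0.06 = 0.94
y ⊗ ¬y = max(0, 0.06 + 0.94 − 1) = max(0, 0.00) = 0.00
z ⊗ (y ⊗ ¬y) = max(0, 0.88 + 0.00 − 1) = max(0, -0.12) = 0.00
z → x = min(1, 1 − 0.88 + 0.97) = min(1, 1.09) = 1.00
(z ⊗ (y ⊗ ¬y)) ∧ (z → x) = min(0.00, 1.00) = 0.00
¬((z ⊗ (y ⊗ ¬y)) ∧ (z → x)) = 1 − 0.00 = 1.00
¬((z ⊗ (y ⊗ ¬y)) ∧ (z → x)) ⊗ y = max(0, 1.00 + 0.06 − 1) = max(0, 0.06) = 0.06
¬(¬((z ⊗ (y ⊗ ¬y)) ∧ (z → x)) ⊗ y) = 1 − 0.06 = 0.94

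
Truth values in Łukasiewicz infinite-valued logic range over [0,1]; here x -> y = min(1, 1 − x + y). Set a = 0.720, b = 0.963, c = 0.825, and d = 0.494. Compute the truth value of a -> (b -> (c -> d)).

0.986

c -> d = min(1, 1 − 0.825 + 0.494) = min(1, 0.669) = 0.669
b -> (c -> d) = min(1, 1 − 0.963 + 0.669) = min(1, 0.706) = 0.706
a -> (b -> (c -> d)) = min(1, 1 − 0.720 + 0.706) = min(1, 0.986) = 0.986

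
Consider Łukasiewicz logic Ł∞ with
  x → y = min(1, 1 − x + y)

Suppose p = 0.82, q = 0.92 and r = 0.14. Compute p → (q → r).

q → r = min(1, 1 − 0.92 + 0.14) = min(1, 0.22) = 0.22
p → (q → r) = min(1, 1 − 0.82 + 0.22) = min(1, 0.40) = 0.40

0.40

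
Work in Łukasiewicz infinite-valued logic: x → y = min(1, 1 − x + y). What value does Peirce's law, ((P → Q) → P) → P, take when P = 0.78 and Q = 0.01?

P → Q = min(1, 1 − 0.78 + 0.01) = min(1, 0.23) = 0.23
(P → Q) → P = min(1, 1 − 0.23 + 0.78) = min(1, 1.55) = 1.00
((P → Q) → P) → P = min(1, 1 − 1.00 + 0.78) = min(1, 0.78) = 0.78
(The value 0.78 < 1 shows this instance is not satisfied; not a Ł∞-tautology in general.)

0.78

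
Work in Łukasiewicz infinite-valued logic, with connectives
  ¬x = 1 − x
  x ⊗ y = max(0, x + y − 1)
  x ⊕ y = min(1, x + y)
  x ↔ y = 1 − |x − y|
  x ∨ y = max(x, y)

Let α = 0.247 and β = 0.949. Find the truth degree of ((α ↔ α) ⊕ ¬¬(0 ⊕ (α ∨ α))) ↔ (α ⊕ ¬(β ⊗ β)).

0.349

α ↔ α = 1 − |0.247 − 0.247| = 1 − 0.000 = 1.000
α ∨ α = max(0.247, 0.247) = 0.247
0 ⊕ (α ∨ α) = min(1, 0.000 + 0.247) = min(1, 0.247) = 0.247
¬(0 ⊕ (α ∨ α)) = 1 − 0.247 = 0.753
¬¬(0 ⊕ (α ∨ α)) = 1 − 0.753 = 0.247
(α ↔ α) ⊕ ¬¬(0 ⊕ (α ∨ α)) = min(1, 1.000 + 0.247) = min(1, 1.247) = 1.000
β ⊗ β = max(0, 0.949 + 0.949 − 1) = max(0, 0.898) = 0.898
¬(β ⊗ β) = 1 − 0.898 = 0.102
α ⊕ ¬(β ⊗ β) = min(1, 0.247 + 0.102) = min(1, 0.349) = 0.349
((α ↔ α) ⊕ ¬¬(0 ⊕ (α ∨ α))) ↔ (α ⊕ ¬(β ⊗ β)) = 1 − |1.000 − 0.349| = 1 − 0.651 = 0.349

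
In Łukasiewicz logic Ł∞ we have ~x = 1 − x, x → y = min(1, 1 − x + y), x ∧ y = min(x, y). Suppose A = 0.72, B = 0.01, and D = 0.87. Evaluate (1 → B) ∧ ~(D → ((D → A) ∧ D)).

0.01

1 → B = min(1, 1 − 1.00 + 0.01) = min(1, 0.01) = 0.01
D → A = min(1, 1 − 0.87 + 0.72) = min(1, 0.85) = 0.85
(D → A) ∧ D = min(0.85, 0.87) = 0.85
D → ((D → A) ∧ D) = min(1, 1 − 0.87 + 0.85) = min(1, 0.98) = 0.98
~(D → ((D → A) ∧ D)) = 1 − 0.98 = 0.02
(1 → B) ∧ ~(D → ((D → A) ∧ D)) = min(0.01, 0.02) = 0.01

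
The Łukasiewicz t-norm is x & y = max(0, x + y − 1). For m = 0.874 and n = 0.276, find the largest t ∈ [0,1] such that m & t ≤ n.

0.402

The residuum of the Łukasiewicz t-norm gives the supremum: min(1, 1 − 0.874 + 0.276).
1 − 0.874 + 0.276 = 0.402, so t = min(1, 0.402) = 0.402.
Check: 0.874 & 0.402 = max(0, 0.276) = 0.276 ≤ 0.276.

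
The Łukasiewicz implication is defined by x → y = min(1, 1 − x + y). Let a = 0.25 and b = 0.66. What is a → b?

a → b = min(1, 1 − 0.25 + 0.66) = min(1, 1.41) = 1.00
For comparison, the Gödel implication (1 if x ≤ y else y) would give 1.00.

1.00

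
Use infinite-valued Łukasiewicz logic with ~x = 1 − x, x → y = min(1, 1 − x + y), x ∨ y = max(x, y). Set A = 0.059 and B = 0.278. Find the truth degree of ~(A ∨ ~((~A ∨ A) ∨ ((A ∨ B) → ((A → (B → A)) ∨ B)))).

~A = 1 − 0.059 = 0.941
~A ∨ A = max(0.941, 0.059) = 0.941
A ∨ B = max(0.059, 0.278) = 0.278
B → A = min(1, 1 − 0.278 + 0.059) = min(1, 0.781) = 0.781
A → (B → A) = min(1, 1 − 0.059 + 0.781) = min(1, 1.722) = 1.000
(A → (B → A)) ∨ B = max(1.000, 0.278) = 1.000
(A ∨ B) → ((A → (B → A)) ∨ B) = min(1, 1 − 0.278 + 1.000) = min(1, 1.722) = 1.000
(~A ∨ A) ∨ ((A ∨ B) → ((A → (B → A)) ∨ B)) = max(0.941, 1.000) = 1.000
~((~A ∨ A) ∨ ((A ∨ B) → ((A → (B → A)) ∨ B))) = 1 − 1.000 = 0.000
A ∨ ~((~A ∨ A) ∨ ((A ∨ B) → ((A → (B → A)) ∨ B))) = max(0.059, 0.000) = 0.059
~(A ∨ ~((~A ∨ A) ∨ ((A ∨ B) → ((A → (B → A)) ∨ B)))) = 1 − 0.059 = 0.941

0.941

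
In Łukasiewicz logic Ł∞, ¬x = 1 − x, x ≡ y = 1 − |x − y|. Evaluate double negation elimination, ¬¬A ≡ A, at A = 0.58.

¬A = 1 − 0.58 = 0.42
¬¬A = 1 − 0.42 = 0.58
¬¬A ≡ A = 1 − |0.58 − 0.58| = 1 − 0.00 = 1.00
(As expected: always 1 in Ł∞ since negation is involutive.)

1.00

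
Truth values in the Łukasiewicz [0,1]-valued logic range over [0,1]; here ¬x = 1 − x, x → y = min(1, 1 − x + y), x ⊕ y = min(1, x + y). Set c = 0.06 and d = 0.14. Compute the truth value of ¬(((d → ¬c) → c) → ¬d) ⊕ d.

0.14

¬c = 1 − 0.06 = 0.94
d → ¬c = min(1, 1 − 0.14 + 0.94) = min(1, 1.80) = 1.00
(d → ¬c) → c = min(1, 1 − 1.00 + 0.06) = min(1, 0.06) = 0.06
¬d = 1 − 0.14 = 0.86
((d → ¬c) → c) → ¬d = min(1, 1 − 0.06 + 0.86) = min(1, 1.80) = 1.00
¬(((d → ¬c) → c) → ¬d) = 1 − 1.00 = 0.00
¬(((d → ¬c) → c) → ¬d) ⊕ d = min(1, 0.00 + 0.14) = min(1, 0.14) = 0.14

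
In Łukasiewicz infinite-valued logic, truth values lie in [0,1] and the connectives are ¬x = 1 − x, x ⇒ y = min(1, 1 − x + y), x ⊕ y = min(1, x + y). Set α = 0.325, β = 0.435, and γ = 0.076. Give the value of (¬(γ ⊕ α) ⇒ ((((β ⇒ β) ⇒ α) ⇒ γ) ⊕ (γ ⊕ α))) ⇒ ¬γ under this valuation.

γ ⊕ α = min(1, 0.076 + 0.325) = min(1, 0.401) = 0.401
¬(γ ⊕ α) = 1 − 0.401 = 0.599
β ⇒ β = min(1, 1 − 0.435 + 0.435) = min(1, 1.000) = 1.000
(β ⇒ β) ⇒ α = min(1, 1 − 1.000 + 0.325) = min(1, 0.325) = 0.325
((β ⇒ β) ⇒ α) ⇒ γ = min(1, 1 − 0.325 + 0.076) = min(1, 0.751) = 0.751
(((β ⇒ β) ⇒ α) ⇒ γ) ⊕ (γ ⊕ α) = min(1, 0.751 + 0.401) = min(1, 1.152) = 1.000
¬(γ ⊕ α) ⇒ ((((β ⇒ β) ⇒ α) ⇒ γ) ⊕ (γ ⊕ α)) = min(1, 1 − 0.599 + 1.000) = min(1, 1.401) = 1.000
¬γ = 1 − 0.076 = 0.924
(¬(γ ⊕ α) ⇒ ((((β ⇒ β) ⇒ α) ⇒ γ) ⊕ (γ ⊕ α))) ⇒ ¬γ = min(1, 1 − 1.000 + 0.924) = min(1, 0.924) = 0.924

0.924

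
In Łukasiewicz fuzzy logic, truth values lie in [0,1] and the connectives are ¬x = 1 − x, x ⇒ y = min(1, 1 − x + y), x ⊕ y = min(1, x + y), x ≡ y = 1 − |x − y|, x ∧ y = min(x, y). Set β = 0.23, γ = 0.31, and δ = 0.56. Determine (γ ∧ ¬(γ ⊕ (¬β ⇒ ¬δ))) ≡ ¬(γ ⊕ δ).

0.89

¬β = 1 − 0.23 = 0.77
¬δ = 1 − 0.56 = 0.44
¬β ⇒ ¬δ = min(1, 1 − 0.77 + 0.44) = min(1, 0.67) = 0.67
γ ⊕ (¬β ⇒ ¬δ) = min(1, 0.31 + 0.67) = min(1, 0.98) = 0.98
¬(γ ⊕ (¬β ⇒ ¬δ)) = 1 − 0.98 = 0.02
γ ∧ ¬(γ ⊕ (¬β ⇒ ¬δ)) = min(0.31, 0.02) = 0.02
γ ⊕ δ = min(1, 0.31 + 0.56) = min(1, 0.87) = 0.87
¬(γ ⊕ δ) = 1 − 0.87 = 0.13
(γ ∧ ¬(γ ⊕ (¬β ⇒ ¬δ))) ≡ ¬(γ ⊕ δ) = 1 − |0.02 − 0.13| = 1 − 0.11 = 0.89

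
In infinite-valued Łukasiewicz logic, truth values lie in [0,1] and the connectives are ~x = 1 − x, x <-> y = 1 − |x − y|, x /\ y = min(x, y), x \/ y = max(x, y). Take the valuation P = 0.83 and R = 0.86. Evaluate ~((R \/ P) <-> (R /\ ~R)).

0.72

R \/ P = max(0.86, 0.83) = 0.86
~R = 1 − 0.86 = 0.14
R /\ ~R = min(0.86, 0.14) = 0.14
(R \/ P) <-> (R /\ ~R) = 1 − |0.86 − 0.14| = 1 − 0.72 = 0.28
~((R \/ P) <-> (R /\ ~R)) = 1 − 0.28 = 0.72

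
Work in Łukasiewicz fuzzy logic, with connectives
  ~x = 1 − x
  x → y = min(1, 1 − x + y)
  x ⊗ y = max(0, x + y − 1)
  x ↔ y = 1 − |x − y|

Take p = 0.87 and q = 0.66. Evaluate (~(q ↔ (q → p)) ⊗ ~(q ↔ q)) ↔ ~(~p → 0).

0.87

q → p = min(1, 1 − 0.66 + 0.87) = min(1, 1.21) = 1.00
q ↔ (q → p) = 1 − |0.66 − 1.00| = 1 − 0.34 = 0.66
~(q ↔ (q → p)) = 1 − 0.66 = 0.34
q ↔ q = 1 − |0.66 − 0.66| = 1 − 0.00 = 1.00
~(q ↔ q) = 1 − 1.00 = 0.00
~(q ↔ (q → p)) ⊗ ~(q ↔ q) = max(0, 0.34 + 0.00 − 1) = max(0, -0.66) = 0.00
~p = 1 − 0.87 = 0.13
~p → 0 = min(1, 1 − 0.13 + 0.00) = min(1, 0.87) = 0.87
~(~p → 0) = 1 − 0.87 = 0.13
(~(q ↔ (q → p)) ⊗ ~(q ↔ q)) ↔ ~(~p → 0) = 1 − |0.00 − 0.13| = 1 − 0.13 = 0.87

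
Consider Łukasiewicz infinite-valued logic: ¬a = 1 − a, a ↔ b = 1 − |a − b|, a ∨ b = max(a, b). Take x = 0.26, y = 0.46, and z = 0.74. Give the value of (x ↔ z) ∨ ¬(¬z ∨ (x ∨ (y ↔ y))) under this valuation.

0.52

x ↔ z = 1 − |0.26 − 0.74| = 1 − 0.48 = 0.52
¬z = 1 − 0.74 = 0.26
y ↔ y = 1 − |0.46 − 0.46| = 1 − 0.00 = 1.00
x ∨ (y ↔ y) = max(0.26, 1.00) = 1.00
¬z ∨ (x ∨ (y ↔ y)) = max(0.26, 1.00) = 1.00
¬(¬z ∨ (x ∨ (y ↔ y))) = 1 − 1.00 = 0.00
(x ↔ z) ∨ ¬(¬z ∨ (x ∨ (y ↔ y))) = max(0.52, 0.00) = 0.52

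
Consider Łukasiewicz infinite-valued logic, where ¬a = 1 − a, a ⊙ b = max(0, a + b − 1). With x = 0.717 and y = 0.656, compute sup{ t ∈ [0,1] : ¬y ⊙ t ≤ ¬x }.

0.939

¬y = 1 − 0.656 = 0.344
So the left factor is ¬y = 0.344.
¬x = 1 − 0.717 = 0.283
So the right-hand bound is ¬x = 0.283.
The residuum of the Łukasiewicz t-norm gives the supremum: min(1, 1 − 0.344 + 0.283).
1 − 0.344 + 0.283 = 0.939, so t = min(1, 0.939) = 0.939.
Check: 0.344 ⊙ 0.939 = max(0, 0.283) = 0.283 ≤ 0.283.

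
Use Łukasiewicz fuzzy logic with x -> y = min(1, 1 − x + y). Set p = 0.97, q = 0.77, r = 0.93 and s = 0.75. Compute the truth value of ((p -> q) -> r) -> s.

p -> q = min(1, 1 − 0.97 + 0.77) = min(1, 0.80) = 0.80
(p -> q) -> r = min(1, 1 − 0.80 + 0.93) = min(1, 1.13) = 1.00
((p -> q) -> r) -> s = min(1, 1 − 1.00 + 0.75) = min(1, 0.75) = 0.75

0.75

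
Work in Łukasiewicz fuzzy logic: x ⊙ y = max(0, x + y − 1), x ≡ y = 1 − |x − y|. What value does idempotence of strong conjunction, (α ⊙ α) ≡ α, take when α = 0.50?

α ⊙ α = max(0, 0.50 + 0.50 − 1) = max(0, 0.00) = 0.00
(α ⊙ α) ≡ α = 1 − |0.00 − 0.50| = 1 − 0.50 = 0.50
(The value 0.50 < 1 shows this instance is not satisfied; fails in Ł∞ since a ⊗ a = max(0, 2a−1) ≠ a in general.)

0.50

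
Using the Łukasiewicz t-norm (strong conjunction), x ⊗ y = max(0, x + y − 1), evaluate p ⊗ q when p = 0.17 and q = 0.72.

p ⊗ q = max(0, 0.17 + 0.72 − 1) = max(0, -0.11) = 0.00
For comparison, the Gödel (minimum) t-norm min(x, y) would give 0.17.

0.00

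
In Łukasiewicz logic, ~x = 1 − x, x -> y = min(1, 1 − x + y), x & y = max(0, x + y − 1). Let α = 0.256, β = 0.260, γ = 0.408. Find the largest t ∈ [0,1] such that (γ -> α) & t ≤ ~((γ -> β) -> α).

0.748

γ -> α = min(1, 1 − 0.408 + 0.256) = min(1, 0.848) = 0.848
So the left factor is γ -> α = 0.848.
γ -> β = min(1, 1 − 0.408 + 0.260) = min(1, 0.852) = 0.852
(γ -> β) -> α = min(1, 1 − 0.852 + 0.256) = min(1, 0.404) = 0.404
~((γ -> β) -> α) = 1 − 0.404 = 0.596
So the right-hand bound is ~((γ -> β) -> α) = 0.596.
The residuum of the Łukasiewicz t-norm gives the supremum: min(1, 1 − 0.848 + 0.596).
1 − 0.848 + 0.596 = 0.748, so t = min(1, 0.748) = 0.748.
Check: 0.848 & 0.748 = max(0, 0.596) = 0.596 ≤ 0.596.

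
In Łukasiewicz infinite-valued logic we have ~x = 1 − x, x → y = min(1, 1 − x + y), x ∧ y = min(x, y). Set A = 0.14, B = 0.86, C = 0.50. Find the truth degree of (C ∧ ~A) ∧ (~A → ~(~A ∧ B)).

0.28

~A = 1 − 0.14 = 0.86
C ∧ ~A = min(0.50, 0.86) = 0.50
~A ∧ B = min(0.86, 0.86) = 0.86
~(~A ∧ B) = 1 − 0.86 = 0.14
~A → ~(~A ∧ B) = min(1, 1 − 0.86 + 0.14) = min(1, 0.28) = 0.28
(C ∧ ~A) ∧ (~A → ~(~A ∧ B)) = min(0.50, 0.28) = 0.28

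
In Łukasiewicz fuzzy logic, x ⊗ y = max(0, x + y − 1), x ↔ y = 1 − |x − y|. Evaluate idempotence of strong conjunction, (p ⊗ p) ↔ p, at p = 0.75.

p ⊗ p = max(0, 0.75 + 0.75 − 1) = max(0, 0.50) = 0.50
(p ⊗ p) ↔ p = 1 − |0.50 − 0.75| = 1 − 0.25 = 0.75
(The value 0.75 < 1 shows this instance is not satisfied; fails in Ł∞ since a ⊗ a = max(0, 2a−1) ≠ a in general.)

0.75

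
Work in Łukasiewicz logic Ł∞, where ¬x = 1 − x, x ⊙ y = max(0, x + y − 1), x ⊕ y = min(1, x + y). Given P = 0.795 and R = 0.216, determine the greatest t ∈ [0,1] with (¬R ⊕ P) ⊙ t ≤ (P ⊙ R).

¬R = 1 − 0.216 = 0.784
¬R ⊕ P = min(1, 0.784 + 0.795) = min(1, 1.579) = 1.000
So the left factor is ¬R ⊕ P = 1.000.
P ⊙ R = max(0, 0.795 + 0.216 − 1) = max(0, 0.011) = 0.011
So the right-hand bound is P ⊙ R = 0.011.
The residuum of the Łukasiewicz t-norm gives the supremum: min(1, 1 − 1.000 + 0.011).
1 − 1.000 + 0.011 = 0.011, so t = min(1, 0.011) = 0.011.
Check: 1.000 ⊙ 0.011 = max(0, 0.011) = 0.011 ≤ 0.011.

0.011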